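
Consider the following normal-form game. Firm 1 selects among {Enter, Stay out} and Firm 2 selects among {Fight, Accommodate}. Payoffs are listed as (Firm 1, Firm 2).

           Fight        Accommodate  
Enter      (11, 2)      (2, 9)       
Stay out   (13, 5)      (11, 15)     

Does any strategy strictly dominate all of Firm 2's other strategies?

Check whether one of Firm 2's strategies beats all alternatives regardless of what the opponent does.
Accommodate strictly dominates: vs Enter: 9 > 2; vs Stay out: 15 > 5.

Accommodate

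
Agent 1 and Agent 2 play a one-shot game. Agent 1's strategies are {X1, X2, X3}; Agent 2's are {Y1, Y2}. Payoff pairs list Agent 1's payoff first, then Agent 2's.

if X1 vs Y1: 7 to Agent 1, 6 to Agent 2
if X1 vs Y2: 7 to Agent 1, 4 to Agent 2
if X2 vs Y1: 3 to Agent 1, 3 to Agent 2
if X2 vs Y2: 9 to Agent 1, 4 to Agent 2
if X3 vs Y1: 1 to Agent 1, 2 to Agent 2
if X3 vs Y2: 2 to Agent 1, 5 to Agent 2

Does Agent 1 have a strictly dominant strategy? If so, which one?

No strictly dominant strategy

A strategy is strictly dominant if it gives Agent 1 a strictly higher payoff than every other strategy, against every choice by the opponent.
X1 is not dominant: against Y2, X2 gives 9 > 7.
X2 is not dominant: against Y1, X1 gives 7 > 3.
X3 is not dominant: against Y1, X1 gives 7 > 1.
No single strategy is best against every opponent action.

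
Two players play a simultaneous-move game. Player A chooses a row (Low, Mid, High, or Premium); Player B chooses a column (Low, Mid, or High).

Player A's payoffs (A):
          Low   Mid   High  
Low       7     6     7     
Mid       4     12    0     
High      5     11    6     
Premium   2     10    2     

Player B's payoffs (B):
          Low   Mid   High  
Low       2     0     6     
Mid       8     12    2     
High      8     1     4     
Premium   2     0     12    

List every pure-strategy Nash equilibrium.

(Low, High) and (Mid, Mid)

A profile is a Nash equilibrium when each player is best-responding to the other.
Player A's best responses — vs Low: Low (payoff 7); vs Mid: Mid (payoff 12); vs High: Low (payoff 7).
Player B's best responses — vs Low: High (payoff 6); vs Mid: Mid (payoff 12); vs High: Low (payoff 8); vs Premium: High (payoff 12).
Mutual best responses occur at (Low, High) and (Mid, Mid); at each, neither player gains by switching.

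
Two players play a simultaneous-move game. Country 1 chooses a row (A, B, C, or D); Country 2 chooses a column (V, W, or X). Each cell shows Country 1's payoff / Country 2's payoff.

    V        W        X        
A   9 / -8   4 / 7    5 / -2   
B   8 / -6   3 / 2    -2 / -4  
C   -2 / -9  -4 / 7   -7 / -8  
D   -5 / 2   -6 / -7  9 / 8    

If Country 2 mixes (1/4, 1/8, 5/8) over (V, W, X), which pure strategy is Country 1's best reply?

A

Country 1's best reply maximizes expected payoff against the mix.
A: (1/4)·9 + (1/8)·4 + (5/8)·5 = 47/8
B: (1/4)·8 + (1/8)·3 + (5/8)·(-2) = 9/8
C: (1/4)·(-2) + (1/8)·(-4) + (5/8)·(-7) = -43/8
D: (1/4)·(-5) + (1/8)·(-6) + (5/8)·9 = 29/8
Highest expected payoff is 47/8, from A.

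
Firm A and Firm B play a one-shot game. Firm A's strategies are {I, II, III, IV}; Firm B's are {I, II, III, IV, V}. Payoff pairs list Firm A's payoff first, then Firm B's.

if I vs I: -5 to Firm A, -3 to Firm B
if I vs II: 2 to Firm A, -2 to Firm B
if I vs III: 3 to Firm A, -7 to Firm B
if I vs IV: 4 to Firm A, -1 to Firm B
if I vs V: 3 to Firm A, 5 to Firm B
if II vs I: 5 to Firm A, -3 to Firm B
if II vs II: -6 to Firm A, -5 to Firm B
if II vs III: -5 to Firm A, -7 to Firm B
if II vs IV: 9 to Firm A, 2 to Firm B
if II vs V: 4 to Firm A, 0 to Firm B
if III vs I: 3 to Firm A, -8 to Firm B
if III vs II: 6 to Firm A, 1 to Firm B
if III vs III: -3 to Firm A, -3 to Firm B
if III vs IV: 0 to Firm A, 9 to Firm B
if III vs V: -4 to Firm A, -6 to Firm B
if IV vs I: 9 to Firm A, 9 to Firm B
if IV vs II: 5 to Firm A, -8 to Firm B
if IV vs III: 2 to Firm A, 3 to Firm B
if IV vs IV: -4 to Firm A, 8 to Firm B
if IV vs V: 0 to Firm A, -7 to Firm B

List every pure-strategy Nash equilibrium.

(II, IV) and (IV, I)

Check mutual best responses: a cell is a NE iff neither player can gain by unilaterally deviating.
Firm A's best responses — vs I: IV (payoff 9); vs II: III (payoff 6); vs III: I (payoff 3); vs IV: II (payoff 9); vs V: II (payoff 4).
Firm B's best responses — vs I: V (payoff 5); vs II: IV (payoff 2); vs III: IV (payoff 9); vs IV: I (payoff 9).
Mutual best responses occur at (II, IV) and (IV, I); at each, neither player gains by switching.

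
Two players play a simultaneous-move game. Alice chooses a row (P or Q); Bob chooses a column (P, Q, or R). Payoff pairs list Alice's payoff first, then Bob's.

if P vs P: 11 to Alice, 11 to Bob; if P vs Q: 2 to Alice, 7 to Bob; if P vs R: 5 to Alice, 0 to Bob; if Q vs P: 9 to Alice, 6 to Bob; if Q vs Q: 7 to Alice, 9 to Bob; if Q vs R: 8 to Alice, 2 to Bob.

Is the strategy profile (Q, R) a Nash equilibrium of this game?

Holding Bob at R: Alice gets 8 from Q, versus 5 from P. No profitable deviation for Alice.
Holding Alice at Q: Bob gets 2 from R but could get 9 by switching to Q. Bob has a profitable deviation.

No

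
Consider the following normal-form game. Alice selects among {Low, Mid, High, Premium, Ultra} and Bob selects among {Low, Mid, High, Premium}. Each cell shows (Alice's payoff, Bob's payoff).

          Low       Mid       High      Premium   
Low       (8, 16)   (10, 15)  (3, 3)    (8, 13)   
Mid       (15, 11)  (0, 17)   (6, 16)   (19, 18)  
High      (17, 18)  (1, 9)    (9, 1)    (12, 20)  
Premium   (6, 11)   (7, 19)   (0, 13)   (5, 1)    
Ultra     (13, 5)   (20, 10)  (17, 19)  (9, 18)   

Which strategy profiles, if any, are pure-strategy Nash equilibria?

A profile is a Nash equilibrium when each player is best-responding to the other.
Alice's best responses — vs Low: High (payoff 17); vs Mid: Ultra (payoff 20); vs High: Ultra (payoff 17); vs Premium: Mid (payoff 19).
Bob's best responses — vs Low: Low (payoff 16); vs Mid: Premium (payoff 18); vs High: Premium (payoff 20); vs Premium: Mid (payoff 19); vs Ultra: High (payoff 19).
Mutual best responses occur at (Mid, Premium) and (Ultra, High); at each, neither player gains by switching.

(Mid, Premium) and (Ultra, High)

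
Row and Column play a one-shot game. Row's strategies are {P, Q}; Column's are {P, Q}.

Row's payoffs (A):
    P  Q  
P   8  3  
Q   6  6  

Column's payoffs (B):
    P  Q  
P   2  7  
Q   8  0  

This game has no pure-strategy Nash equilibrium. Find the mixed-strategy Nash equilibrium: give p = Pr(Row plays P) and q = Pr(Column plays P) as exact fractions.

p = 8/13, q = 3/5

In a mixed NE each player is indifferent between their pure strategies, so the opponent's mix sets the indifference.
Column indifferent between P and Q: p·2 + (1−p)·8 = p·7 + (1−p)·0 ⟹ 8 + (-6)p = 0 + 7p ⟹ p = 8/13.
Row indifferent between P and Q: q·8 + (1−q)·3 = q·6 + (1−q)·6 ⟹ 3 + 5q = 6 + 0q ⟹ q = 3/5.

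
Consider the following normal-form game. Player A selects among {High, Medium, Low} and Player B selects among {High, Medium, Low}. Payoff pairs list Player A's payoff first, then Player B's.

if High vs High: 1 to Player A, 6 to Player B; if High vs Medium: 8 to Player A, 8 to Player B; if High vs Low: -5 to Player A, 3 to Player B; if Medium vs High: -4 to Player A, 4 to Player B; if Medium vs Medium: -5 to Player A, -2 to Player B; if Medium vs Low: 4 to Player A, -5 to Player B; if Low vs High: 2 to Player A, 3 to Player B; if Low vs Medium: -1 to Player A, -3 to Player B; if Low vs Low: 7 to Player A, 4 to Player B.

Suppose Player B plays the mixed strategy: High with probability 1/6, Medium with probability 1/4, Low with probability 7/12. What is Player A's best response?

Player A's best reply maximizes expected payoff against the mix.
High: (1/6)·1 + (1/4)·8 + (7/12)·(-5) = -3/4
Medium: (1/6)·(-4) + (1/4)·(-5) + (7/12)·4 = 5/12
Low: (1/6)·2 + (1/4)·(-1) + (7/12)·7 = 25/6
Highest expected payoff is 25/6, from Low.

Low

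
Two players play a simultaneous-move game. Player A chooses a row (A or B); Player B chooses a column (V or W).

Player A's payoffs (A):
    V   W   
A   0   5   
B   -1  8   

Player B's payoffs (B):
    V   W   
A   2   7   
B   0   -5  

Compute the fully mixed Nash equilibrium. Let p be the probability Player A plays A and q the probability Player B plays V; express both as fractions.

Each player's mixing probability is pinned down by making the *other* player indifferent.
Player B indifferent between V and W: p·2 + (1−p)·0 = p·7 + (1−p)·(-5) ⟹ 0 + 2p = (-5) + 12p ⟹ p = 1/2.
Player A indifferent between A and B: q·0 + (1−q)·5 = q·(-1) + (1−q)·8 ⟹ 5 + (-5)q = 8 + (-9)q ⟹ q = 3/4.

p = 1/2, q = 3/4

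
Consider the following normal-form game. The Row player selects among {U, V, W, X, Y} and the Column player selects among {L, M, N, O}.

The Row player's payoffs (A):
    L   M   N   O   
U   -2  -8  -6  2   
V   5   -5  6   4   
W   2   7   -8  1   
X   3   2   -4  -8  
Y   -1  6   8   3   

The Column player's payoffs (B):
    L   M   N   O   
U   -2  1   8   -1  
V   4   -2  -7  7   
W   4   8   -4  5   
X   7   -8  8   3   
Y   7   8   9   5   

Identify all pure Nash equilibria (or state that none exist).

Check mutual best responses: a cell is a NE iff neither player can gain by unilaterally deviating.
The Row player's best responses — vs L: V (payoff 5); vs M: W (payoff 7); vs N: Y (payoff 8); vs O: V (payoff 4).
The Column player's best responses — vs U: N (payoff 8); vs V: O (payoff 7); vs W: M (payoff 8); vs X: N (payoff 8); vs Y: N (payoff 9).
Mutual best responses occur at (V, O), (W, M), and (Y, N); at each, neither player gains by switching.

(V, O), (W, M), and (Y, N)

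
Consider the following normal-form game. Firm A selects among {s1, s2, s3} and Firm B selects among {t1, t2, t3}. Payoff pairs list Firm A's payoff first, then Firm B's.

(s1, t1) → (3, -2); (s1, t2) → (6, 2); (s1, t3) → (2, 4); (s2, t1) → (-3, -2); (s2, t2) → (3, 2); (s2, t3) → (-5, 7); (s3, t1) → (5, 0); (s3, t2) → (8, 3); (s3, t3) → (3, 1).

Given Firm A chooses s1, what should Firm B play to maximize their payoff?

t3

With Firm A fixed at s1, Firm B's payoffs are: t1 → -2, t2 → 2, t3 → 4.
The maximum is 4, achieved by t3.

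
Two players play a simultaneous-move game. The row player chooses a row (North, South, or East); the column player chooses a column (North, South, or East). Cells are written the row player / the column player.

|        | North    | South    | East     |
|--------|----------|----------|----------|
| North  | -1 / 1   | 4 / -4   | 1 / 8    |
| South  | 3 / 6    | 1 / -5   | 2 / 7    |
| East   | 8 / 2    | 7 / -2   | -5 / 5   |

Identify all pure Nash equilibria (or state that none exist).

(South, East)

Find each player's best response to every opponent strategy; NE are the intersections.
The row player's best responses — vs North: East (payoff 8); vs South: East (payoff 7); vs East: South (payoff 2).
The column player's best responses — vs North: East (payoff 8); vs South: East (payoff 7); vs East: East (payoff 5).
The only mutual best response is (South, East); neither player gains by switching there.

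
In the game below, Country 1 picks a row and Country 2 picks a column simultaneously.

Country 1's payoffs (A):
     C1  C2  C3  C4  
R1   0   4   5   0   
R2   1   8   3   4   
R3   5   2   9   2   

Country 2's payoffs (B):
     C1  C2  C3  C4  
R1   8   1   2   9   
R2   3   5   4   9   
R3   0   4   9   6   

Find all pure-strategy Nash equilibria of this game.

Check mutual best responses: a cell is a NE iff neither player can gain by unilaterally deviating.
Country 1's best responses — vs C1: R3 (payoff 5); vs C2: R2 (payoff 8); vs C3: R3 (payoff 9); vs C4: R2 (payoff 4).
Country 2's best responses — vs R1: C4 (payoff 9); vs R2: C4 (payoff 9); vs R3: C3 (payoff 9).
Mutual best responses occur at (R2, C4) and (R3, C3); at each, neither player gains by switching.

(R2, C4) and (R3, C3)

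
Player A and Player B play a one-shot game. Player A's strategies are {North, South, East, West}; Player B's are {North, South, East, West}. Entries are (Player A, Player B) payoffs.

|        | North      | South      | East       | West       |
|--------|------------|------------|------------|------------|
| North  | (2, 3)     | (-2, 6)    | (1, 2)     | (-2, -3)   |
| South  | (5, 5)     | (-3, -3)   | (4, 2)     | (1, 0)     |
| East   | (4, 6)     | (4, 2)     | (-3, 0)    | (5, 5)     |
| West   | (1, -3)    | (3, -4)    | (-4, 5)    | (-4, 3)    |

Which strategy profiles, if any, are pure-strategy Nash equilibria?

Find each player's best response to every opponent strategy; NE are the intersections.
Player A's best responses — vs North: South (payoff 5); vs South: East (payoff 4); vs East: South (payoff 4); vs West: East (payoff 5).
Player B's best responses — vs North: South (payoff 6); vs South: North (payoff 5); vs East: North (payoff 6); vs West: East (payoff 5).
The only mutual best response is (South, North); neither player gains by switching there.

(South, North)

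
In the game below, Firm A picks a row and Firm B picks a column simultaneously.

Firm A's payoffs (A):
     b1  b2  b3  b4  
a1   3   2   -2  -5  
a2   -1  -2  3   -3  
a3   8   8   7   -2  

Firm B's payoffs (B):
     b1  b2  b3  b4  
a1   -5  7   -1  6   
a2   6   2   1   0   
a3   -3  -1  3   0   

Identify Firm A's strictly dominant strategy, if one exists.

Check whether one of Firm A's strategies beats all alternatives regardless of what the opponent does.
a3 strictly dominates: vs b1: 8 > each of {3, -1}; vs b2: 8 > each of {2, -2}; vs b3: 7 > each of {-2, 3}; vs b4: -2 > each of {-5, -3}.

a3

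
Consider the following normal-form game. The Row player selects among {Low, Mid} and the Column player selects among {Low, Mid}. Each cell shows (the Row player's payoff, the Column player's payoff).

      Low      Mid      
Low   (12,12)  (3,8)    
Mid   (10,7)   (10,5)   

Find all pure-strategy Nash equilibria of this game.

Find each player's best response to every opponent strategy; NE are the intersections.
The Row player's best responses — vs Low: Low (payoff 12); vs Mid: Mid (payoff 10).
The Column player's best responses — vs Low: Low (payoff 12); vs Mid: Low (payoff 7).
The only mutual best response is (Low, Low); neither player gains by switching there.

(Low, Low)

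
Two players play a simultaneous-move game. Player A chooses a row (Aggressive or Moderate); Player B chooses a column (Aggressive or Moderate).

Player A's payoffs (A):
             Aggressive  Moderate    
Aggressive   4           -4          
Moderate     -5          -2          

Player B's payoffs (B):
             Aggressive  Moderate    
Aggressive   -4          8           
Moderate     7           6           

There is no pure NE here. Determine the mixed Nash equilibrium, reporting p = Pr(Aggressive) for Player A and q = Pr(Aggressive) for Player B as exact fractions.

p = 1/13, q = 2/11

Each player's mixing probability is pinned down by making the *other* player indifferent.
Player B indifferent between Aggressive and Moderate: p·(-4) + (1−p)·7 = p·8 + (1−p)·6 ⟹ 7 + (-11)p = 6 + 2p ⟹ p = 1/13.
Player A indifferent between Aggressive and Moderate: q·4 + (1−q)·(-4) = q·(-5) + (1−q)·(-2) ⟹ (-4) + 8q = (-2) + (-3)q ⟹ q = 2/11.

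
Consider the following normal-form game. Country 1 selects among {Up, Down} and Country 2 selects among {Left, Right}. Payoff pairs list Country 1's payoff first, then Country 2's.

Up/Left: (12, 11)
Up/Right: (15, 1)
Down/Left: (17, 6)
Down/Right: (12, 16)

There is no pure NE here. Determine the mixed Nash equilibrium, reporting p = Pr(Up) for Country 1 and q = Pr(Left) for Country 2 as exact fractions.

p = 1/2, q = 3/8

Each player's mixing probability is pinned down by making the *other* player indifferent.
Country 2 indifferent between Left and Right: p·11 + (1−p)·6 = p·1 + (1−p)·16 ⟹ 6 + 5p = 16 + (-15)p ⟹ p = 1/2.
Country 1 indifferent between Up and Down: q·12 + (1−q)·15 = q·17 + (1−q)·12 ⟹ 15 + (-3)q = 12 + 5q ⟹ q = 3/8.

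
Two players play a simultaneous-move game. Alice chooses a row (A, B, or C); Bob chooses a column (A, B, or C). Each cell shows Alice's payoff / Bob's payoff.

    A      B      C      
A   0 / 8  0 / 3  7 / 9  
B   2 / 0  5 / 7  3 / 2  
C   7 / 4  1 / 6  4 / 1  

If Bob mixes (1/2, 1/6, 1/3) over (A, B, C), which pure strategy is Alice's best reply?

Alice's best reply maximizes expected payoff against the mix.
A: (1/2)·0 + (1/6)·0 + (1/3)·7 = 7/3
B: (1/2)·2 + (1/6)·5 + (1/3)·3 = 17/6
C: (1/2)·7 + (1/6)·1 + (1/3)·4 = 5
Highest expected payoff is 5, from C.

C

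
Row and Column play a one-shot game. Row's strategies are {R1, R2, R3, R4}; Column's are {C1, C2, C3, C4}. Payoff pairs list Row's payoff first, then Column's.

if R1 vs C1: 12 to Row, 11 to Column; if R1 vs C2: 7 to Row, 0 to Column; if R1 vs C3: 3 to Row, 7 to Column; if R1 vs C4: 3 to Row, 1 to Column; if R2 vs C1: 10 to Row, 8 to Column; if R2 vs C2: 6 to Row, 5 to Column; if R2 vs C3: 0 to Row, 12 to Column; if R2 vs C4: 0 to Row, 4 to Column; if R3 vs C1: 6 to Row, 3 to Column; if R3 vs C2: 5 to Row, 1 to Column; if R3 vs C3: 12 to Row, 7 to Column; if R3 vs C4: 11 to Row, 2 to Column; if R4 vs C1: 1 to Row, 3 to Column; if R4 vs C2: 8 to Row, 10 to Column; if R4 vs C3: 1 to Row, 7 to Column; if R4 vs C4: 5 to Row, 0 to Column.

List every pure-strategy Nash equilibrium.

A profile is a Nash equilibrium when each player is best-responding to the other.
Row's best responses — vs C1: R1 (payoff 12); vs C2: R4 (payoff 8); vs C3: R3 (payoff 12); vs C4: R3 (payoff 11).
Column's best responses — vs R1: C1 (payoff 11); vs R2: C3 (payoff 12); vs R3: C3 (payoff 7); vs R4: C2 (payoff 10).
Mutual best responses occur at (R1, C1), (R3, C3), and (R4, C2); at each, neither player gains by switching.

(R1, C1), (R3, C3), and (R4, C2)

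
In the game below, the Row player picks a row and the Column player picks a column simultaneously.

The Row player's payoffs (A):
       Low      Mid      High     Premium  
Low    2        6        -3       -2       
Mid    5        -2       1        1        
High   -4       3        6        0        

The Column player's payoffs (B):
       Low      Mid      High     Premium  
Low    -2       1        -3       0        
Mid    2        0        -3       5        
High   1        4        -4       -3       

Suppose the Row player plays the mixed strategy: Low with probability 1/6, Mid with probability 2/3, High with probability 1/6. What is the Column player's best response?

Premium

Compute the Column player's expected payoff from each pure strategy against the given mix.
Low: (1/6)·(-2) + (2/3)·2 + (1/6)·1 = 7/6
Mid: (1/6)·1 + (2/3)·0 + (1/6)·4 = 5/6
High: (1/6)·(-3) + (2/3)·(-3) + (1/6)·(-4) = -19/6
Premium: (1/6)·0 + (2/3)·5 + (1/6)·(-3) = 17/6
Highest expected payoff is 17/6, from Premium.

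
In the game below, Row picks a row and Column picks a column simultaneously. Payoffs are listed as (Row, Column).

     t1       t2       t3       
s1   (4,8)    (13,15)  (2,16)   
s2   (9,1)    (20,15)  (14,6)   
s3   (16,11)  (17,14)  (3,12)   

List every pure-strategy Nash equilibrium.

(s2, t2)

Find each player's best response to every opponent strategy; NE are the intersections.
Row's best responses — vs t1: s3 (payoff 16); vs t2: s2 (payoff 20); vs t3: s2 (payoff 14).
Column's best responses — vs s1: t3 (payoff 16); vs s2: t2 (payoff 15); vs s3: t2 (payoff 14).
The only mutual best response is (s2, t2); neither player gains by switching there.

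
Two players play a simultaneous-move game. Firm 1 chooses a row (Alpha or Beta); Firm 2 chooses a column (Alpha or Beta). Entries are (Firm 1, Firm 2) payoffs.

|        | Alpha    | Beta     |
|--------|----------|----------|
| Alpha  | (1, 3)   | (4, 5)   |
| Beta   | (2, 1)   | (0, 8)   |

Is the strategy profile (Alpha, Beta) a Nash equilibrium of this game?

Yes

Holding Firm 2 at Beta: Firm 1 gets 4 from Alpha, versus 0 from Beta. No profitable deviation for Firm 1.
Holding Firm 1 at Alpha: Firm 2 gets 5 from Beta, versus 3 from Alpha. No profitable deviation for Firm 2 either.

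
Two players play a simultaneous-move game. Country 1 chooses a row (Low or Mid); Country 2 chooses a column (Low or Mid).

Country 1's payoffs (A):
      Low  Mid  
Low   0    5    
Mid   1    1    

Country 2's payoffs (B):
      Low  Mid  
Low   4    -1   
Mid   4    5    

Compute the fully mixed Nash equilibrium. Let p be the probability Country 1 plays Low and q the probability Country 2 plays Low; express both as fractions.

p = 1/6, q = 4/5

Each player's mixing probability is pinned down by making the *other* player indifferent.
Country 2 indifferent between Low and Mid: p·4 + (1−p)·4 = p·(-1) + (1−p)·5 ⟹ 4 + 0p = 5 + (-6)p ⟹ p = 1/6.
Country 1 indifferent between Low and Mid: q·0 + (1−q)·5 = q·1 + (1−q)·1 ⟹ 5 + (-5)q = 1 + 0q ⟹ q = 4/5.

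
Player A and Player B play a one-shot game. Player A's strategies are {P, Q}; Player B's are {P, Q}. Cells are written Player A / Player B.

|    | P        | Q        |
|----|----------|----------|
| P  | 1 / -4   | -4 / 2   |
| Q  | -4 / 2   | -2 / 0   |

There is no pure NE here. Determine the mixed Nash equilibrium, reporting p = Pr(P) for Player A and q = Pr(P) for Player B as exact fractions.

p = 1/4, q = 2/7

Each player's mixing probability is pinned down by making the *other* player indifferent.
Player B indifferent between P and Q: p·(-4) + (1−p)·2 = p·2 + (1−p)·0 ⟹ 2 + (-6)p = 0 + 2p ⟹ p = 1/4.
Player A indifferent between P and Q: q·1 + (1−q)·(-4) = q·(-4) + (1−q)·(-2) ⟹ (-4) + 5q = (-2) + (-2)q ⟹ q = 2/7.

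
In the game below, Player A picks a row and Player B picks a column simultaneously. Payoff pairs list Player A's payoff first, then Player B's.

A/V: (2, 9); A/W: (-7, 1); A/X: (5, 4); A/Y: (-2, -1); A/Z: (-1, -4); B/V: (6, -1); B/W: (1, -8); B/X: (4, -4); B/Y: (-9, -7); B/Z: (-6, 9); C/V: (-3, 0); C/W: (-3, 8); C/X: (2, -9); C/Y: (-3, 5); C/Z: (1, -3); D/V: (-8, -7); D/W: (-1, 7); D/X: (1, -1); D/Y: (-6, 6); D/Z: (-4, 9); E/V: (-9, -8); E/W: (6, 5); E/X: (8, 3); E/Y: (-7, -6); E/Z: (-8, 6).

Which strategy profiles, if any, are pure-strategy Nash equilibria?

Find each player's best response to every opponent strategy; NE are the intersections.
Player A's best responses — vs V: B (payoff 6); vs W: E (payoff 6); vs X: E (payoff 8); vs Y: A (payoff -2); vs Z: C (payoff 1).
Player B's best responses — vs A: V (payoff 9); vs B: Z (payoff 9); vs C: W (payoff 8); vs D: Z (payoff 9); vs E: Z (payoff 6).
No cell has both players best-responding. For instance, Player A's best reply to Z is C, but against C Player B prefers W over Z.

None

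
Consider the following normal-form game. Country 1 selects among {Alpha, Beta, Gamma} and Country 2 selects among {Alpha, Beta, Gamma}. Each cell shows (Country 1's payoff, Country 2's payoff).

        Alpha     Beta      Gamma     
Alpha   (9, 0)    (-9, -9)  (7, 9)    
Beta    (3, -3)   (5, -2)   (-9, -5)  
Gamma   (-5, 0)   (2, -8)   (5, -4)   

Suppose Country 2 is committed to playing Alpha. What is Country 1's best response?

With Country 2 fixed at Alpha, Country 1's payoffs are: Alpha → 9, Beta → 3, Gamma → -5.
The maximum is 9, achieved by Alpha.

Alpha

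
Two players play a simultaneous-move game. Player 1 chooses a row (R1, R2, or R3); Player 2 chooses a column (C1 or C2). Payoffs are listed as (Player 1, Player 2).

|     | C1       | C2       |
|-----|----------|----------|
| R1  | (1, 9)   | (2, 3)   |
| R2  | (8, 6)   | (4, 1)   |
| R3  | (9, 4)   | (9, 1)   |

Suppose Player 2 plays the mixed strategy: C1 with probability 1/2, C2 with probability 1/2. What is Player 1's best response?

Player 1's best reply maximizes expected payoff against the mix.
R1: (1/2)·1 + (1/2)·2 = 3/2
R2: (1/2)·8 + (1/2)·4 = 6
R3: (1/2)·9 + (1/2)·9 = 9
Highest expected payoff is 9, from R3.

R3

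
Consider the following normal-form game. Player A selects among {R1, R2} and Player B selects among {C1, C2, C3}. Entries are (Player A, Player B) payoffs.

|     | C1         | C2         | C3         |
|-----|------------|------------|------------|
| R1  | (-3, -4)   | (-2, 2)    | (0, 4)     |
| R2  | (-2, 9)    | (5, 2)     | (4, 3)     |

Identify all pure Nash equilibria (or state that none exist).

(R2, C1)

Check mutual best responses: a cell is a NE iff neither player can gain by unilaterally deviating.
Player A's best responses — vs C1: R2 (payoff -2); vs C2: R2 (payoff 5); vs C3: R2 (payoff 4).
Player B's best responses — vs R1: C3 (payoff 4); vs R2: C1 (payoff 9).
The only mutual best response is (R2, C1); neither player gains by switching there.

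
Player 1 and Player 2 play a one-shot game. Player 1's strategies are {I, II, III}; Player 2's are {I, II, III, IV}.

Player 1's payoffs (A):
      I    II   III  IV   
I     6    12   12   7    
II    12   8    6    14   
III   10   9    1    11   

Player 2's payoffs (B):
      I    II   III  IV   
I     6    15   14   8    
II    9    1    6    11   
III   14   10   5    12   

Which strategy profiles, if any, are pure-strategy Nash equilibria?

(I, II) and (II, IV)

Check mutual best responses: a cell is a NE iff neither player can gain by unilaterally deviating.
Player 1's best responses — vs I: II (payoff 12); vs II: I (payoff 12); vs III: I (payoff 12); vs IV: II (payoff 14).
Player 2's best responses — vs I: II (payoff 15); vs II: IV (payoff 11); vs III: I (payoff 14).
Mutual best responses occur at (I, II) and (II, IV); at each, neither player gains by switching.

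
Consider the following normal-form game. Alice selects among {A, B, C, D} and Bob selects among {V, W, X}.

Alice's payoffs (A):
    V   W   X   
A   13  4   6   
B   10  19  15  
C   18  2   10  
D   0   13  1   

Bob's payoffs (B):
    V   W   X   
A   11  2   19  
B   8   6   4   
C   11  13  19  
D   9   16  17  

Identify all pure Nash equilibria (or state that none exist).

A profile is a Nash equilibrium when each player is best-responding to the other.
Alice's best responses — vs V: C (payoff 18); vs W: B (payoff 19); vs X: B (payoff 15).
Bob's best responses — vs A: X (payoff 19); vs B: V (payoff 8); vs C: X (payoff 19); vs D: X (payoff 17).
No cell has both players best-responding. For instance, Alice's best reply to V is C, but against C Bob prefers X over V.

None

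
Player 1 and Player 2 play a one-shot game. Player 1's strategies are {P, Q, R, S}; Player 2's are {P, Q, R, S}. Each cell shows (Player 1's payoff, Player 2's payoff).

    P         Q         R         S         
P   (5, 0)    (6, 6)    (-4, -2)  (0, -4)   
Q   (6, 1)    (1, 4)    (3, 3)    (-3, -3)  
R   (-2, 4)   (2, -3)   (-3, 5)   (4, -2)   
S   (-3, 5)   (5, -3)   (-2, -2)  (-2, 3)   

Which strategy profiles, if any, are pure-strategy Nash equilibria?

(P, Q)

Find each player's best response to every opponent strategy; NE are the intersections.
Player 1's best responses — vs P: Q (payoff 6); vs Q: P (payoff 6); vs R: Q (payoff 3); vs S: R (payoff 4).
Player 2's best responses — vs P: Q (payoff 6); vs Q: Q (payoff 4); vs R: R (payoff 5); vs S: P (payoff 5).
The only mutual best response is (P, Q); neither player gains by switching there.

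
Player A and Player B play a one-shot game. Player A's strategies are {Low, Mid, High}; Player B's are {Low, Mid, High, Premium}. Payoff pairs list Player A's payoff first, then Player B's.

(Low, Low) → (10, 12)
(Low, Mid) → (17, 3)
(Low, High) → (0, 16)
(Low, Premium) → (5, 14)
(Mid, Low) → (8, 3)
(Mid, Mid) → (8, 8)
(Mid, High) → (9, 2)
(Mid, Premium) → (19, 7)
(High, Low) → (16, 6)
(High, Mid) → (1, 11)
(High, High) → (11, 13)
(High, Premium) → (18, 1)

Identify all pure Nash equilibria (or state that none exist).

Check mutual best responses: a cell is a NE iff neither player can gain by unilaterally deviating.
Player A's best responses — vs Low: High (payoff 16); vs Mid: Low (payoff 17); vs High: High (payoff 11); vs Premium: Mid (payoff 19).
Player B's best responses — vs Low: High (payoff 16); vs Mid: Mid (payoff 8); vs High: High (payoff 13).
The only mutual best response is (High, High); neither player gains by switching there.

(High, High)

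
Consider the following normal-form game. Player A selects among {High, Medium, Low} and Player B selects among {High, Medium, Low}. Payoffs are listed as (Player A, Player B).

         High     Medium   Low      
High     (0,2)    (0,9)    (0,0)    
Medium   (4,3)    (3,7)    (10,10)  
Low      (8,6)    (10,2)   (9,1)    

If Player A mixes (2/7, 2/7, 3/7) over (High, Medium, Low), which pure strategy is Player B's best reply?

Medium

Player B's best reply maximizes expected payoff against the mix.
High: (2/7)·2 + (2/7)·3 + (3/7)·6 = 4
Medium: (2/7)·9 + (2/7)·7 + (3/7)·2 = 38/7
Low: (2/7)·0 + (2/7)·10 + (3/7)·1 = 23/7
Highest expected payoff is 38/7, from Medium.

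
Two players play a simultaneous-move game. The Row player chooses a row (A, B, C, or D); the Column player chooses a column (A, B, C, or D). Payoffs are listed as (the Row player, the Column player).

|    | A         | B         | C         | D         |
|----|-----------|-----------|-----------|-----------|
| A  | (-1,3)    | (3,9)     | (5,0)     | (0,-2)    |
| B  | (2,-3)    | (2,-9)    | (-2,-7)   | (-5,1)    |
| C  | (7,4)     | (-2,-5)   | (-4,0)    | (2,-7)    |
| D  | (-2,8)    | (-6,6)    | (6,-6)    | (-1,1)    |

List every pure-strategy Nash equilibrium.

Find each player's best response to every opponent strategy; NE are the intersections.
The Row player's best responses — vs A: C (payoff 7); vs B: A (payoff 3); vs C: D (payoff 6); vs D: C (payoff 2).
The Column player's best responses — vs A: B (payoff 9); vs B: D (payoff 1); vs C: A (payoff 4); vs D: A (payoff 8).
Mutual best responses occur at (A, B) and (C, A); at each, neither player gains by switching.

(A, B) and (C, A)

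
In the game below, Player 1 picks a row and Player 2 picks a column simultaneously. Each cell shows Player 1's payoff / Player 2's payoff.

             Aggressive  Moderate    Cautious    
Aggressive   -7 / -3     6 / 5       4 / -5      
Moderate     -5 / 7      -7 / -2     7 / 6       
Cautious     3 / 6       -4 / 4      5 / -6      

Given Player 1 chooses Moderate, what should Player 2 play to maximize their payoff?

With Player 1 fixed at Moderate, Player 2's payoffs are: Aggressive → 7, Moderate → -2, Cautious → 6.
The maximum is 7, achieved by Aggressive.

Aggressive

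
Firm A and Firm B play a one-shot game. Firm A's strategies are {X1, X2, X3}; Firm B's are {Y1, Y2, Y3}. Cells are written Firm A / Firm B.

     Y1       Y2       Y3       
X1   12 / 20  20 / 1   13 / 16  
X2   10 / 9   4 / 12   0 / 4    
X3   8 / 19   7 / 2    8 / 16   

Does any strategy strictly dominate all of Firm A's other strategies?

X1

A strategy is strictly dominant if it gives Firm A a strictly higher payoff than every other strategy, against every choice by the opponent.
X1 strictly dominates: vs Y1: 12 > each of {10, 8}; vs Y2: 20 > each of {4, 7}; vs Y3: 13 > each of {0, 8}.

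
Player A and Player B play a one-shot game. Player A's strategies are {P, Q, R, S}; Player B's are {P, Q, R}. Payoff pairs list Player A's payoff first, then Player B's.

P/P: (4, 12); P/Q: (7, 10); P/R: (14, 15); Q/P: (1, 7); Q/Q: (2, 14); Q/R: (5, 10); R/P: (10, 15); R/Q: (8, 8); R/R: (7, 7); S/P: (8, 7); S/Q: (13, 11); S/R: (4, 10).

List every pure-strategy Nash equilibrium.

(P, R), (R, P), and (S, Q)

A profile is a Nash equilibrium when each player is best-responding to the other.
Player A's best responses — vs P: R (payoff 10); vs Q: S (payoff 13); vs R: P (payoff 14).
Player B's best responses — vs P: R (payoff 15); vs Q: Q (payoff 14); vs R: P (payoff 15); vs S: Q (payoff 11).
Mutual best responses occur at (P, R), (R, P), and (S, Q); at each, neither player gains by switching.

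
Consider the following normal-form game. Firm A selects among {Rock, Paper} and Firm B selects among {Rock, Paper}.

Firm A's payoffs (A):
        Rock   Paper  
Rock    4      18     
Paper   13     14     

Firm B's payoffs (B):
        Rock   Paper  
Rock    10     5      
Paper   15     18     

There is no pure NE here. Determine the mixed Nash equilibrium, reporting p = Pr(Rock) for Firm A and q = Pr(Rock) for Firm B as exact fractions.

p = 3/8, q = 4/13

Each player's mixing probability is pinned down by making the *other* player indifferent.
Firm B indifferent between Rock and Paper: p·10 + (1−p)·15 = p·5 + (1−p)·18 ⟹ 15 + (-5)p = 18 + (-13)p ⟹ p = 3/8.
Firm A indifferent between Rock and Paper: q·4 + (1−q)·18 = q·13 + (1−q)·14 ⟹ 18 + (-14)q = 14 + (-1)q ⟹ q = 4/13.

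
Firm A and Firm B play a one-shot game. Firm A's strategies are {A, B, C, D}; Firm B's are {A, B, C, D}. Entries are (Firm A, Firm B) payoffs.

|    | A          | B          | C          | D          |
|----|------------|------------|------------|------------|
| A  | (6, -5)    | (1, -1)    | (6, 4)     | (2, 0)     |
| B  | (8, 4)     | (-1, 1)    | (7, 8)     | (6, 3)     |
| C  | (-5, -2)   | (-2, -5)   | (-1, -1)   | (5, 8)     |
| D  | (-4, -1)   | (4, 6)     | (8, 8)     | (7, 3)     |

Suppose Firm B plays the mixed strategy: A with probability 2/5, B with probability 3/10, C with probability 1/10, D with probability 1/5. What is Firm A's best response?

Firm A's best reply maximizes expected payoff against the mix.
A: (2/5)·6 + (3/10)·1 + (1/10)·6 + (1/5)·2 = 37/10
B: (2/5)·8 + (3/10)·(-1) + (1/10)·7 + (1/5)·6 = 24/5
C: (2/5)·(-5) + (3/10)·(-2) + (1/10)·(-1) + (1/5)·5 = -17/10
D: (2/5)·(-4) + (3/10)·4 + (1/10)·8 + (1/5)·7 = 9/5
Highest expected payoff is 24/5, from B.

B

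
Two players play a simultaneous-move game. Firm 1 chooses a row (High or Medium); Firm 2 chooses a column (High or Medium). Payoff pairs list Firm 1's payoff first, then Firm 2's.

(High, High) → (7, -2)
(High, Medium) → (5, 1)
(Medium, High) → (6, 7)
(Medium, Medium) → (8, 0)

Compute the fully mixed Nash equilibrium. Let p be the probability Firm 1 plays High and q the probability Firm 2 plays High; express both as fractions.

In a mixed NE each player is indifferent between their pure strategies, so the opponent's mix sets the indifference.
Firm 2 indifferent between High and Medium: p·(-2) + (1−p)·7 = p·1 + (1−p)·0 ⟹ 7 + (-9)p = 0 + 1p ⟹ p = 7/10.
Firm 1 indifferent between High and Medium: q·7 + (1−q)·5 = q·6 + (1−q)·8 ⟹ 5 + 2q = 8 + (-2)q ⟹ q = 3/4.

p = 7/10, q = 3/4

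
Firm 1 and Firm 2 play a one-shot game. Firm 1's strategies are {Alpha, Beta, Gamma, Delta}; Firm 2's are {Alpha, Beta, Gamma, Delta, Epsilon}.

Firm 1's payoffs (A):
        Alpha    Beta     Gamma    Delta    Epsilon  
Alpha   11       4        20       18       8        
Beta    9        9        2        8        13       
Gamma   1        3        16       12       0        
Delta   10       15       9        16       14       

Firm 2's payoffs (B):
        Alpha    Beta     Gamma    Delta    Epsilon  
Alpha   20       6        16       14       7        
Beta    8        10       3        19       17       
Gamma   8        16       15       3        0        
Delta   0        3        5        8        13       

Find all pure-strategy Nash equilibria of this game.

Check mutual best responses: a cell is a NE iff neither player can gain by unilaterally deviating.
Firm 1's best responses — vs Alpha: Alpha (payoff 11); vs Beta: Delta (payoff 15); vs Gamma: Alpha (payoff 20); vs Delta: Alpha (payoff 18); vs Epsilon: Delta (payoff 14).
Firm 2's best responses — vs Alpha: Alpha (payoff 20); vs Beta: Delta (payoff 19); vs Gamma: Beta (payoff 16); vs Delta: Epsilon (payoff 13).
Mutual best responses occur at (Alpha, Alpha) and (Delta, Epsilon); at each, neither player gains by switching.

(Alpha, Alpha) and (Delta, Epsilon)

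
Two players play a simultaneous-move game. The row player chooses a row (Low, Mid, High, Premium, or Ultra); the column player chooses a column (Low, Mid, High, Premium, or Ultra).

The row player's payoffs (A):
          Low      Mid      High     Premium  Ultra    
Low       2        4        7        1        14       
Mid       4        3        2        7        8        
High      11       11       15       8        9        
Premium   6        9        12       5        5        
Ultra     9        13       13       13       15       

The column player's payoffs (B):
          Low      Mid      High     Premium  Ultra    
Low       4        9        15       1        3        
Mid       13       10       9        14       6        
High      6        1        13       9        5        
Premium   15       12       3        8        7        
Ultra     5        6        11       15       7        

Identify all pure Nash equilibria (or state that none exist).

(High, High) and (Ultra, Premium)

Find each player's best response to every opponent strategy; NE are the intersections.
The row player's best responses — vs Low: High (payoff 11); vs Mid: Ultra (payoff 13); vs High: High (payoff 15); vs Premium: Ultra (payoff 13); vs Ultra: Ultra (payoff 15).
The column player's best responses — vs Low: High (payoff 15); vs Mid: Premium (payoff 14); vs High: High (payoff 13); vs Premium: Low (payoff 15); vs Ultra: Premium (payoff 15).
Mutual best responses occur at (High, High) and (Ultra, Premium); at each, neither player gains by switching.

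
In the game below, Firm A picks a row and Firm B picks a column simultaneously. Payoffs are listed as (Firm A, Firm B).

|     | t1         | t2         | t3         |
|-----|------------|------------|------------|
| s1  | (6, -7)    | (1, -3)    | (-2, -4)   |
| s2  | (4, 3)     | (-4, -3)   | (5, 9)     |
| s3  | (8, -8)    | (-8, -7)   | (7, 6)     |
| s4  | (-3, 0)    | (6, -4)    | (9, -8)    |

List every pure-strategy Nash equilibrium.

No pure-strategy Nash equilibrium

A profile is a Nash equilibrium when each player is best-responding to the other.
Firm A's best responses — vs t1: s3 (payoff 8); vs t2: s4 (payoff 6); vs t3: s4 (payoff 9).
Firm B's best responses — vs s1: t2 (payoff -3); vs s2: t3 (payoff 9); vs s3: t3 (payoff 6); vs s4: t1 (payoff 0).
No cell has both players best-responding. For instance, Firm A's best reply to t1 is s3, but against s3 Firm B prefers t3 over t1.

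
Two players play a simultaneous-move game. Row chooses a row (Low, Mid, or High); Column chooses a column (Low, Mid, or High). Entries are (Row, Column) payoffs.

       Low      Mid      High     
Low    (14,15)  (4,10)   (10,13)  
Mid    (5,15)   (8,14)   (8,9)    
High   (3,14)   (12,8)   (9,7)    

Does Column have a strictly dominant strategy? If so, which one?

A strategy is strictly dominant if it gives Column a strictly higher payoff than every other strategy, against every choice by the opponent.
Low strictly dominates: vs Low: 15 > each of {10, 13}; vs Mid: 15 > each of {14, 9}; vs High: 14 > each of {8, 7}.

Low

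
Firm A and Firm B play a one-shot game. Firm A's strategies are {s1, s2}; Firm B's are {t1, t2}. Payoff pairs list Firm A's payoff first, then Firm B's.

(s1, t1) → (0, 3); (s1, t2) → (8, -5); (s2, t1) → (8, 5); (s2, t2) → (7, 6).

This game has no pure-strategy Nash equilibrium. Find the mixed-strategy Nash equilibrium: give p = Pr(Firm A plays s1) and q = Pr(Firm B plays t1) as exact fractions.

In a mixed NE each player is indifferent between their pure strategies, so the opponent's mix sets the indifference.
Firm B indifferent between t1 and t2: p·3 + (1−p)·5 = p·(-5) + (1−p)·6 ⟹ 5 + (-2)p = 6 + (-11)p ⟹ p = 1/9.
Firm A indifferent between s1 and s2: q·0 + (1−q)·8 = q·8 + (1−q)·7 ⟹ 8 + (-8)q = 7 + 1q ⟹ q = 1/9.

p = 1/9, q = 1/9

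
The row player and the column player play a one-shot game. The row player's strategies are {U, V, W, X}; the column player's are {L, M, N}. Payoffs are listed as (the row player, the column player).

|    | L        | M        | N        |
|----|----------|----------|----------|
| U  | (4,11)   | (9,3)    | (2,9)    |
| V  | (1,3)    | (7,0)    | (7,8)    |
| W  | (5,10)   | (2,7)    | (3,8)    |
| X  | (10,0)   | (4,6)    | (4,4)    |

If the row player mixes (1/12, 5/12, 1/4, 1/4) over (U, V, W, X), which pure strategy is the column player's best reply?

Compute the column player's expected payoff from each pure strategy against the given mix.
L: (1/12)·11 + (5/12)·3 + (1/4)·10 + (1/4)·0 = 14/3
M: (1/12)·3 + (5/12)·0 + (1/4)·7 + (1/4)·6 = 7/2
N: (1/12)·9 + (5/12)·8 + (1/4)·8 + (1/4)·4 = 85/12
Highest expected payoff is 85/12, from N.

N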